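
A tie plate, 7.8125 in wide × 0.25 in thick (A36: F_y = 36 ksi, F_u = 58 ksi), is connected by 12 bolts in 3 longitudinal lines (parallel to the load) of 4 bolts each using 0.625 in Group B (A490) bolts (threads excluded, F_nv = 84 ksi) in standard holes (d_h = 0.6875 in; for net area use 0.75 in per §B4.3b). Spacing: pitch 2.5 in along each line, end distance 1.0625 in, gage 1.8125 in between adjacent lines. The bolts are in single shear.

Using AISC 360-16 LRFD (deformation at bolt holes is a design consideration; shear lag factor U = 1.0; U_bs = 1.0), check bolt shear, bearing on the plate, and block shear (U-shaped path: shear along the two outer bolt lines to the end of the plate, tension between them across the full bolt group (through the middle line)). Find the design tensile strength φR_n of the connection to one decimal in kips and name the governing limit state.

Bolt shear: A_b = π(0.625)²/4 = 0.3068 in². φR_n = 0.75 × 84 × 0.3068 × 12 × 1 = 231.9 kips.
Bearing (0.25 in plate, F_u = 58 ksi): end bolts L_c = 1.0625 − 0.6875/2 = 0.71875, R_n = min(1.2×0.71875×0.25×58, 2.4×0.625×0.25×58) = 12.506 kips/bolt; interior L_c = 2.5 − 0.6875 = 1.8125, R_n = 21.75 kips/bolt. φR_n = 0.75 × (3×12.506 + 9×21.75) = 175.0 kips.
Block shear: shear path 2×[1.0625+3×2.5] = 2×8.5625 in, A_gv = 4.2813, A_nv = 2×(8.5625 − 3.5×0.75)×0.25 = 2.9688 in²; tension across gage: (3.625 − 2×0.75)×0.25 = 0.53125 in². R_n = min(0.6×58×2.9688, 0.6×36×4.2813) + 1.0×58×0.53125 = min(103.31, 92.476) + 30.813 = 123.29 kips. φR_n = 0.75 × 123.29 = 92.5 kips.
Governing: min(231.9, 175.0, 92.5) = 92.5 kips → block shear.

92.5 kips (block shear governs)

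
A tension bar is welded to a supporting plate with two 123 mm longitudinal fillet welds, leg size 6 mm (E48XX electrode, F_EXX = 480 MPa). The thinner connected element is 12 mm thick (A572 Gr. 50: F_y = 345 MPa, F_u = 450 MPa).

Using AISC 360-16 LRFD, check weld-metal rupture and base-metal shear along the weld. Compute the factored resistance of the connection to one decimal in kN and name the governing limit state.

225.4 kN (weld metal governs)

Weld metal: throat = 0.707×6 = 4.242 mm, L = 2×123 = 246 mm. φR_n = 0.75 × 0.6 × 480 × 4.242 × 246 = 225.4 kN.
Base metal shear (12 mm plate): yield φR_n = 1.0×0.6×345×12×246 = 611.1 kN; rupture φR_n = 0.75×0.6×450×12×246 = 597.8 kN; take 597.8 kN (rupture).
Governing: min(225.4, 597.8) = 225.4 kN → weld metal.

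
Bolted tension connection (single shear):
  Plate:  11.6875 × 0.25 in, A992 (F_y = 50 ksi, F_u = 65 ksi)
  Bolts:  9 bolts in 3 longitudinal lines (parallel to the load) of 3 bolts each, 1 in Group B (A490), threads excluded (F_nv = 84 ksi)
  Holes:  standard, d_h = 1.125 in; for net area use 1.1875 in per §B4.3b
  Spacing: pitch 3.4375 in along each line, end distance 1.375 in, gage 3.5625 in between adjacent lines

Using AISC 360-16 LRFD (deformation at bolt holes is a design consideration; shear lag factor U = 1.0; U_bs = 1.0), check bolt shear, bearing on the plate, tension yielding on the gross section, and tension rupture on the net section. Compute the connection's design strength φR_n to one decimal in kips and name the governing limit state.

Bolt shear: A_b = π(1)²/4 = 0.7854 in². φR_n = 0.75 × 84 × 0.7854 × 9 × 1 = 445.3 kips.
Bearing (0.25 in plate, F_u = 65 ksi): end bolts L_c = 1.375 − 1.125/2 = 0.8125, R_n = min(1.2×0.8125×0.25×65, 2.4×1×0.25×65) = 15.844 kips/bolt; interior L_c = 3.4375 − 1.125 = 2.3125, R_n = 39 kips/bolt. φR_n = 0.75 × (3×15.844 + 6×39) = 211.1 kips.
Tension yield (gross): A_g = 11.6875×0.25 = 2.9219 in². φR_n = 0.90 × 50 × 2.9219 = 131.5 kips.
Tension rupture (net): A_n = (11.6875 − 3×1.1875)×0.25 = 2.0313 in² (U = 1.0, A_e = A_n). φR_n = 0.75 × 65 × 2.0313 = 99.0 kips.
Governing: min(445.3, 211.1, 131.5, 99.0) = 99.0 kips → net-section rupture.

99.0 kips (net-section rupture governs)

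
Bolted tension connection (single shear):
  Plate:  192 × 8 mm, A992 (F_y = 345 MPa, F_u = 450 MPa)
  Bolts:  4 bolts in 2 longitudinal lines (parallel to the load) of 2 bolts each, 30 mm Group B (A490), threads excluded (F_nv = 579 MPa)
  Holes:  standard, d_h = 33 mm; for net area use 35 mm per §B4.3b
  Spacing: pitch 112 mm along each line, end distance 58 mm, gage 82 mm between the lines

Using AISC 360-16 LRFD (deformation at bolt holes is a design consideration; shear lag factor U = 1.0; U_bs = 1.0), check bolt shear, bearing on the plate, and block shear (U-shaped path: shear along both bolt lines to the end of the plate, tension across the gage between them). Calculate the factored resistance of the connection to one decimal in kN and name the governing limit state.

Bolt shear: A_b = π(30)²/4 = 706.86 mm². φR_n = 0.75 × 579 × 706.86 × 4 × 1 = 1227.8 kN.
Bearing (8 mm plate, F_u = 450 MPa): end bolts L_c = 58 − 33/2 = 41.5, R_n = min(1.2×41.5×8×450, 2.4×30×8×450) = 179.28 kN/bolt; interior L_c = 112 − 33 = 79, R_n = 259.2 kN/bolt. φR_n = 0.75 × (2×179.28 + 2×259.2) = 657.7 kN.
Block shear: shear path 2×[58+1×112] = 2×170 mm, A_gv = 2720, A_nv = 2×(170 − 1.5×35)×8 = 1880 mm²; tension across gage: (82 − 1×35)×8 = 376 mm². R_n = min(0.6×450×1880, 0.6×345×2720) + 1.0×450×376 = min(507.6, 563.04) + 169.2 = 676.8 kN. φR_n = 0.75 × 676.8 = 507.6 kN.
Governing: min(1227.8, 657.7, 507.6) = 507.6 kN → block shear.

507.6 kN (block shear governs)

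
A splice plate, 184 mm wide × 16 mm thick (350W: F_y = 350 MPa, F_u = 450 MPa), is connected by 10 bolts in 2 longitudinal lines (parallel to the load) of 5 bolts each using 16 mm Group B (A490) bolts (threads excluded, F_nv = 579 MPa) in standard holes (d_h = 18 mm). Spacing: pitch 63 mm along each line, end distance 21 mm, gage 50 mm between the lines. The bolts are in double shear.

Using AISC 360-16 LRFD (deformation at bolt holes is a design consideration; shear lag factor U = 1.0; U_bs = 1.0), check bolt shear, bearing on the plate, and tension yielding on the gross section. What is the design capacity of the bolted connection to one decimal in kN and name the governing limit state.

Bolt shear: A_b = π(16)²/4 = 201.06 mm². φR_n = 0.75 × 579 × 201.06 × 10 × 2 = 1746.2 kN.
Bearing (16 mm plate, F_u = 450 MPa): end bolts L_c = 21 − 18/2 = 12, R_n = min(1.2×12×16×450, 2.4×16×16×450) = 103.68 kN/bolt; interior L_c = 63 − 18 = 45, R_n = 276.48 kN/bolt. φR_n = 0.75 × (2×103.68 + 8×276.48) = 1814.4 kN.
Tension yield (gross): A_g = 184×16 = 2944 mm². φR_n = 0.90 × 350 × 2944 = 927.4 kN.
Governing: min(1746.2, 1814.4, 927.4) = 927.4 kN → gross-section yield.

927.4 kN (gross-section yield governs)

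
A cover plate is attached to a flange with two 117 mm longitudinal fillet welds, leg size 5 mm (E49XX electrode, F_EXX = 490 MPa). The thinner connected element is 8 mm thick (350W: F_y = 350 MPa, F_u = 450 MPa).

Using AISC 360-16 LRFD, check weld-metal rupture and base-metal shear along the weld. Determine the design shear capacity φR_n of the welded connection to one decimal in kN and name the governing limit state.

Weld metal: throat = 0.707×5 = 3.535 mm, L = 2×117 = 234 mm. φR_n = 0.75 × 0.6 × 490 × 3.535 × 234 = 182.4 kN.
Base metal shear (8 mm plate): yield φR_n = 1.0×0.6×350×8×234 = 393.1 kN; rupture φR_n = 0.75×0.6×450×8×234 = 379.1 kN; take 379.1 kN (rupture).
Governing: min(182.4, 379.1) = 182.4 kN → weld metal.

182.4 kN (weld metal governs)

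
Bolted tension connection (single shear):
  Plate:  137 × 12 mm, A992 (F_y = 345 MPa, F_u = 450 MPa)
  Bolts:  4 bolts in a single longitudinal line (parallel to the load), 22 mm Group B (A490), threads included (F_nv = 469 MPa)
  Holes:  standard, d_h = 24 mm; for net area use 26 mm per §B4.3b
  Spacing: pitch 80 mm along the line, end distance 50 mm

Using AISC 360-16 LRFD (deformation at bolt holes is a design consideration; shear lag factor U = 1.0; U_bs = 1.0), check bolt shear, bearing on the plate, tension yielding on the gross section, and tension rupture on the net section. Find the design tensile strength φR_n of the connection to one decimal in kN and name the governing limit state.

449.6 kN (net-section rupture governs)

Bolt shear: A_b = π(22)²/4 = 380.13 mm². φR_n = 0.75 × 469 × 380.13 × 4 × 1 = 534.8 kN.
Bearing (12 mm plate, F_u = 450 MPa): end bolts L_c = 50 − 24/2 = 38, R_n = min(1.2×38×12×450, 2.4×22×12×450) = 246.24 kN/bolt; interior L_c = 80 − 24 = 56, R_n = 285.12 kN/bolt. φR_n = 0.75 × (1×246.24 + 3×285.12) = 826.2 kN.
Tension yield (gross): A_g = 137×12 = 1644 mm². φR_n = 0.90 × 345 × 1644 = 510.5 kN.
Tension rupture (net): A_n = (137 − 1×26)×12 = 1332 mm² (U = 1.0, A_e = A_n). φR_n = 0.75 × 450 × 1332 = 449.6 kN.
Governing: min(534.8, 826.2, 510.5, 449.6) = 449.6 kN → net-section rupture.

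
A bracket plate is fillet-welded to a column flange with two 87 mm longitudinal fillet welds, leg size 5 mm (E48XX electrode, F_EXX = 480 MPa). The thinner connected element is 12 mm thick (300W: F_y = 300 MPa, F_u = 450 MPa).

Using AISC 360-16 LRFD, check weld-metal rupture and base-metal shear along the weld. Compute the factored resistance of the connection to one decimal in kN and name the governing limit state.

132.9 kN (weld metal governs)

Weld metal: throat = 0.707×5 = 3.535 mm, L = 2×87 = 174 mm. φR_n = 0.75 × 0.6 × 480 × 3.535 × 174 = 132.9 kN.
Base metal shear (12 mm plate): yield φR_n = 1.0×0.6×300×12×174 = 375.8 kN; rupture φR_n = 0.75×0.6×450×12×174 = 422.8 kN; take 375.8 kN (yield).
Governing: min(132.9, 375.8) = 132.9 kN → weld metal.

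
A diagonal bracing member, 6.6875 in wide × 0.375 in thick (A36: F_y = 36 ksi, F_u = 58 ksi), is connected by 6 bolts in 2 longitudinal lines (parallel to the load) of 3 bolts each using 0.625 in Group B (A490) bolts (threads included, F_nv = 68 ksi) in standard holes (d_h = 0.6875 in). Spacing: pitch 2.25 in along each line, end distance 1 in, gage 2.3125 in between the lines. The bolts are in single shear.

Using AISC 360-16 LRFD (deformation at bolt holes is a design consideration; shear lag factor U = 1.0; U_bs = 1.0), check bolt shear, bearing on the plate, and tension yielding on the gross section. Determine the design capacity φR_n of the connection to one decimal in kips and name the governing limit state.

Bolt shear: A_b = π(0.625)²/4 = 0.3068 in². φR_n = 0.75 × 68 × 0.3068 × 6 × 1 = 93.9 kips.
Bearing (0.375 in plate, F_u = 58 ksi): end bolts L_c = 1 − 0.6875/2 = 0.65625, R_n = min(1.2×0.65625×0.375×58, 2.4×0.625×0.375×58) = 17.128 kips/bolt; interior L_c = 2.25 − 0.6875 = 1.5625, R_n = 32.625 kips/bolt. φR_n = 0.75 × (2×17.128 + 4×32.625) = 123.6 kips.
Tension yield (gross): A_g = 6.6875×0.375 = 2.5078 in². φR_n = 0.90 × 36 × 2.5078 = 81.3 kips.
Governing: min(93.9, 123.6, 81.3) = 81.3 kips → gross-section yield.

81.3 kips (gross-section yield governs)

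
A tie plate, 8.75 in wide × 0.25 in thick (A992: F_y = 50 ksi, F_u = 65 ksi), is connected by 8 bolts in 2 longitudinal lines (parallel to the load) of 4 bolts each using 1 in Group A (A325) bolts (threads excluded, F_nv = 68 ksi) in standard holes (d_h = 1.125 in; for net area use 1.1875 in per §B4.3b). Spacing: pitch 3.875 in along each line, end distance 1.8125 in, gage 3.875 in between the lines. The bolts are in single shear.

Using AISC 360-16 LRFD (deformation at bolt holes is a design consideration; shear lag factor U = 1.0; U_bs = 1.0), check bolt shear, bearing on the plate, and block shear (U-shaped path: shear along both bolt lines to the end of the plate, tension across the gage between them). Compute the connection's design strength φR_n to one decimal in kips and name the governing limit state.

Bolt shear: A_b = π(1)²/4 = 0.7854 in². φR_n = 0.75 × 68 × 0.7854 × 8 × 1 = 320.4 kips.
Bearing (0.25 in plate, F_u = 65 ksi): end bolts L_c = 1.8125 − 1.125/2 = 1.25, R_n = min(1.2×1.25×0.25×65, 2.4×1×0.25×65) = 24.375 kips/bolt; interior L_c = 3.875 − 1.125 = 2.75, R_n = 39 kips/bolt. φR_n = 0.75 × (2×24.375 + 6×39) = 212.1 kips.
Block shear: shear path 2×[1.8125+3×3.875] = 2×13.4375 in, A_gv = 6.7188, A_nv = 2×(13.4375 − 3.5×1.1875)×0.25 = 4.6406 in²; tension across gage: (3.875 − 1×1.1875)×0.25 = 0.67188 in². R_n = min(0.6×65×4.6406, 0.6×50×6.7188) + 1.0×65×0.67188 = min(180.98, 201.56) + 43.672 = 224.65 kips. φR_n = 0.75 × 224.65 = 168.5 kips.
Governing: min(320.4, 212.1, 168.5) = 168.5 kips → block shear.

168.5 kips (block shear governs)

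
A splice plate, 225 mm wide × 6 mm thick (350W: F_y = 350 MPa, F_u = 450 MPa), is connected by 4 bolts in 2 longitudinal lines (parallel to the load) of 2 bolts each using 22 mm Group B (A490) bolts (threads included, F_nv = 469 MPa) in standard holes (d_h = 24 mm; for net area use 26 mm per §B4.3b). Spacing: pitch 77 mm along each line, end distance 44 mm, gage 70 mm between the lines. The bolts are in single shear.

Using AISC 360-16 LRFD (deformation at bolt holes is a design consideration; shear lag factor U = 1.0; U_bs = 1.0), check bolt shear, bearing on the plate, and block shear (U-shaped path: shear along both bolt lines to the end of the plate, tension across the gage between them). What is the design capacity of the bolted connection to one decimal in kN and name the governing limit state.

288.4 kN (block shear governs)

Bolt shear: A_b = π(22)²/4 = 380.13 mm². φR_n = 0.75 × 469 × 380.13 × 4 × 1 = 534.8 kN.
Bearing (6 mm plate, F_u = 450 MPa): end bolts L_c = 44 − 24/2 = 32, R_n = min(1.2×32×6×450, 2.4×22×6×450) = 103.68 kN/bolt; interior L_c = 77 − 24 = 53, R_n = 142.56 kN/bolt. φR_n = 0.75 × (2×103.68 + 2×142.56) = 369.4 kN.
Block shear: shear path 2×[44+1×77] = 2×121 mm, A_gv = 1452, A_nv = 2×(121 − 1.5×26)×6 = 984 mm²; tension across gage: (70 − 1×26)×6 = 264 mm². R_n = min(0.6×450×984, 0.6×350×1452) + 1.0×450×264 = min(265.68, 304.92) + 118.8 = 384.48 kN. φR_n = 0.75 × 384.48 = 288.4 kN.
Governing: min(534.8, 369.4, 288.4) = 288.4 kN → block shear.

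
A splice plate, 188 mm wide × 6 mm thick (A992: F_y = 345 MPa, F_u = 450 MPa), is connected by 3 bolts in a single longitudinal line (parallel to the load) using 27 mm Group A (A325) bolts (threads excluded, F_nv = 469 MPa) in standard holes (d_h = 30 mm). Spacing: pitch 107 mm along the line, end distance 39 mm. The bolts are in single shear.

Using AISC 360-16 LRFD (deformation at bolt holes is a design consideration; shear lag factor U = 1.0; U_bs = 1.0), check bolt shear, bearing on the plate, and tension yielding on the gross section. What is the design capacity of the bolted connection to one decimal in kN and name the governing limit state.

320.8 kN (bearing governs)

Bolt shear: A_b = π(27)²/4 = 572.56 mm². φR_n = 0.75 × 469 × 572.56 × 3 × 1 = 604.2 kN.
Bearing (6 mm plate, F_u = 450 MPa): end bolts L_c = 39 − 30/2 = 24, R_n = min(1.2×24×6×450, 2.4×27×6×450) = 77.76 kN/bolt; interior L_c = 107 − 30 = 77, R_n = 174.96 kN/bolt. φR_n = 0.75 × (1×77.76 + 2×174.96) = 320.8 kN.
Tension yield (gross): A_g = 188×6 = 1128 mm². φR_n = 0.90 × 345 × 1128 = 350.2 kN.
Governing: min(604.2, 320.8, 350.2) = 320.8 kN → bearing.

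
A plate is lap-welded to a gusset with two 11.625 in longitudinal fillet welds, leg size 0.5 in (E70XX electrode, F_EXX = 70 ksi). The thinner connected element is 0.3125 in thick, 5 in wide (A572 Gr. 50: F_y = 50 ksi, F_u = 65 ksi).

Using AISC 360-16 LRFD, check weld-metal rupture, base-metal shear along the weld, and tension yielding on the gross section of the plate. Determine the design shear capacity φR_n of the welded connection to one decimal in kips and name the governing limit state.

Weld metal: throat = 0.707×0.5 = 0.3535 in, L = 2×11.625 = 23.25 in. φR_n = 0.75 × 0.6 × 70 × 0.3535 × 23.25 = 258.9 kips.
Base metal shear (0.3125 in plate): yield φR_n = 1.0×0.6×50×0.3125×23.25 = 218.0 kips; rupture φR_n = 0.75×0.6×65×0.3125×23.25 = 212.5 kips; take 212.5 kips (rupture).
Tension yield (gross): A_g = 5×0.3125 = 1.5625 in². φR_n = 0.90 × 50 × 1.5625 = 70.3 kips.
Governing: min(258.9, 212.5, 70.3) = 70.3 kips → gross-section yield.

70.3 kips (gross-section yield governs)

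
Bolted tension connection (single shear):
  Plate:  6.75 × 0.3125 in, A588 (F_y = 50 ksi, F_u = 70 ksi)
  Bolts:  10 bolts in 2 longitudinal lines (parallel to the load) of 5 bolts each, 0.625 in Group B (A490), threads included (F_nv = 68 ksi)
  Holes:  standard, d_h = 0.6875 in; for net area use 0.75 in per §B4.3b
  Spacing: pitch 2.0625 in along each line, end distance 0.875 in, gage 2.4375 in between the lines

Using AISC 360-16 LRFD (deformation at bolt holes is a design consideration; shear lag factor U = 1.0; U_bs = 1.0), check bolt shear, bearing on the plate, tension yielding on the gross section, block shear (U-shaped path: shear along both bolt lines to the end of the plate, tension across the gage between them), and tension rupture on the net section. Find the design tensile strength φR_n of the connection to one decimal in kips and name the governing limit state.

86.1 kips (net-section rupture governs)

Bolt shear: A_b = π(0.625)²/4 = 0.3068 in². φR_n = 0.75 × 68 × 0.3068 × 10 × 1 = 156.5 kips.
Bearing (0.3125 in plate, F_u = 70 ksi): end bolts L_c = 0.875 − 0.6875/2 = 0.53125, R_n = min(1.2×0.53125×0.3125×70, 2.4×0.625×0.3125×70) = 13.945 kips/bolt; interior L_c = 2.0625 − 0.6875 = 1.375, R_n = 32.813 kips/bolt. φR_n = 0.75 × (2×13.945 + 8×32.813) = 217.8 kips.
Tension yield (gross): A_g = 6.75×0.3125 = 2.1094 in². φR_n = 0.90 × 50 × 2.1094 = 94.9 kips.
Block shear: shear path 2×[0.875+4×2.0625] = 2×9.125 in, A_gv = 5.7031, A_nv = 2×(9.125 − 4.5×0.75)×0.3125 = 3.5938 in²; tension across gage: (2.4375 − 1×0.75)×0.3125 = 0.52734 in². R_n = min(0.6×70×3.5938, 0.6×50×5.7031) + 1.0×70×0.52734 = min(150.94, 171.09) + 36.914 = 187.85 kips. φR_n = 0.75 × 187.85 = 140.9 kips.
Tension rupture (net): A_n = (6.75 − 2×0.75)×0.3125 = 1.6406 in² (U = 1.0, A_e = A_n). φR_n = 0.75 × 70 × 1.6406 = 86.1 kips.
Governing: min(156.5, 217.8, 94.9, 140.9, 86.1) = 86.1 kips → net-section rupture.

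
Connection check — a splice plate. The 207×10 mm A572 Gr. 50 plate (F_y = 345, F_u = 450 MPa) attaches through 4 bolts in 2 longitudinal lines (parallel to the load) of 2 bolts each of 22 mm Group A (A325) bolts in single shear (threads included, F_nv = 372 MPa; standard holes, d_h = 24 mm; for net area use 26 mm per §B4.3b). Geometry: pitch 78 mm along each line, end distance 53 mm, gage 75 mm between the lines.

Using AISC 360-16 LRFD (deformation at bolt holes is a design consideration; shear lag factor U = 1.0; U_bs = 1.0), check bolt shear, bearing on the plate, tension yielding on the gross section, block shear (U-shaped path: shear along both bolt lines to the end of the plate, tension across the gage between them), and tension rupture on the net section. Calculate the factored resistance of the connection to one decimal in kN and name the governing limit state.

424.2 kN (bolt shear governs)

Bolt shear: A_b = π(22)²/4 = 380.13 mm². φR_n = 0.75 × 372 × 380.13 × 4 × 1 = 424.2 kN.
Bearing (10 mm plate, F_u = 450 MPa): end bolts L_c = 53 − 24/2 = 41, R_n = min(1.2×41×10×450, 2.4×22×10×450) = 221.4 kN/bolt; interior L_c = 78 − 24 = 54, R_n = 237.6 kN/bolt. φR_n = 0.75 × (2×221.4 + 2×237.6) = 688.5 kN.
Tension yield (gross): A_g = 207×10 = 2070 mm². φR_n = 0.90 × 345 × 2070 = 642.7 kN.
Block shear: shear path 2×[53+1×78] = 2×131 mm, A_gv = 2620, A_nv = 2×(131 − 1.5×26)×10 = 1840 mm²; tension across gage: (75 − 1×26)×10 = 490 mm². R_n = min(0.6×450×1840, 0.6×345×2620) + 1.0×450×490 = min(496.8, 542.34) + 220.5 = 717.3 kN. φR_n = 0.75 × 717.3 = 538.0 kN.
Tension rupture (net): A_n = (207 − 2×26)×10 = 1550 mm² (U = 1.0, A_e = A_n). φR_n = 0.75 × 450 × 1550 = 523.1 kN.
Governing: min(424.2, 688.5, 642.7, 538.0, 523.1) = 424.2 kN → bolt shear.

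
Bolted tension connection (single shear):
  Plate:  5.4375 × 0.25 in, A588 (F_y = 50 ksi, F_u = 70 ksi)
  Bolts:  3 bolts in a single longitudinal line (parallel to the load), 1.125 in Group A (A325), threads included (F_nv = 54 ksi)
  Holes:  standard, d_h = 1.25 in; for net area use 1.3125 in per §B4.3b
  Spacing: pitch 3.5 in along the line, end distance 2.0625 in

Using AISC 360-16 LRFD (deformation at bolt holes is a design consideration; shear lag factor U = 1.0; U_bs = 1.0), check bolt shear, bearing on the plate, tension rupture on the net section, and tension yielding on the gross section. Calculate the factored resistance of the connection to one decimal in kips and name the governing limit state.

54.1 kips (net-section rupture governs)

Bolt shear: A_b = π(1.125)²/4 = 0.99402 in². φR_n = 0.75 × 54 × 0.99402 × 3 × 1 = 120.8 kips.
Bearing (0.25 in plate, F_u = 70 ksi): end bolts L_c = 2.0625 − 1.25/2 = 1.4375, R_n = min(1.2×1.4375×0.25×70, 2.4×1.125×0.25×70) = 30.188 kips/bolt; interior L_c = 3.5 − 1.25 = 2.25, R_n = 47.25 kips/bolt. φR_n = 0.75 × (1×30.188 + 2×47.25) = 93.5 kips.
Tension rupture (net): A_n = (5.4375 − 1×1.3125)×0.25 = 1.0313 in² (U = 1.0, A_e = A_n). φR_n = 0.75 × 70 × 1.0313 = 54.1 kips.
Tension yield (gross): A_g = 5.4375×0.25 = 1.3594 in². φR_n = 0.90 × 50 × 1.3594 = 61.2 kips.
Governing: min(120.8, 93.5, 54.1, 61.2) = 54.1 kips → net-section rupture.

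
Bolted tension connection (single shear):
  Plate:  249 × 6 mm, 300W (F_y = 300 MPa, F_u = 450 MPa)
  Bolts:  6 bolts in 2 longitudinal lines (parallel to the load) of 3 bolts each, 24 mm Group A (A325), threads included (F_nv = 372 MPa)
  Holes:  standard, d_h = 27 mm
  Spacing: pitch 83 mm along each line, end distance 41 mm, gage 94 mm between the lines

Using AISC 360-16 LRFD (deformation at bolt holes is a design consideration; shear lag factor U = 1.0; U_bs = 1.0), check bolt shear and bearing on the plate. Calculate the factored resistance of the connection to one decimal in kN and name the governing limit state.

Bolt shear: A_b = π(24)²/4 = 452.39 mm². φR_n = 0.75 × 372 × 452.39 × 6 × 1 = 757.3 kN.
Bearing (6 mm plate, F_u = 450 MPa): end bolts L_c = 41 − 27/2 = 27.5, R_n = min(1.2×27.5×6×450, 2.4×24×6×450) = 89.1 kN/bolt; interior L_c = 83 − 27 = 56, R_n = 155.52 kN/bolt. φR_n = 0.75 × (2×89.1 + 4×155.52) = 600.2 kN.
Governing: min(757.3, 600.2) = 600.2 kN → bearing.

600.2 kN (bearing governs)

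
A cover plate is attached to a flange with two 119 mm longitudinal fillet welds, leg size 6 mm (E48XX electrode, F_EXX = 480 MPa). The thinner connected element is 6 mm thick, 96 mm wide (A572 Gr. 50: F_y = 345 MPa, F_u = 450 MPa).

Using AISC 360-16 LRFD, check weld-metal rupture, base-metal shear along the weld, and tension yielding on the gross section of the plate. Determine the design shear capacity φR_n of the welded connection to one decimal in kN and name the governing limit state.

178.8 kN (gross-section yield governs)

Weld metal: throat = 0.707×6 = 4.242 mm, L = 2×119 = 238 mm. φR_n = 0.75 × 0.6 × 480 × 4.242 × 238 = 218.1 kN.
Base metal shear (6 mm plate): yield φR_n = 1.0×0.6×345×6×238 = 295.6 kN; rupture φR_n = 0.75×0.6×450×6×238 = 289.2 kN; take 289.2 kN (rupture).
Tension yield (gross): A_g = 96×6 = 576 mm². φR_n = 0.90 × 345 × 576 = 178.8 kN.
Governing: min(218.1, 289.2, 178.8) = 178.8 kN → gross-section yield.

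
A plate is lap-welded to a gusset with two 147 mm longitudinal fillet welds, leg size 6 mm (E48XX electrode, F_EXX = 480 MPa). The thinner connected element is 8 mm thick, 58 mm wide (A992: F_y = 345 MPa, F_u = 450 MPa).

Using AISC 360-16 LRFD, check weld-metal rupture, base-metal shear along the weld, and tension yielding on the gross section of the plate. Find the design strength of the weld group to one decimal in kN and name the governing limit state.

144.1 kN (gross-section yield governs)

Weld metal: throat = 0.707×6 = 4.242 mm, L = 2×147 = 294 mm. φR_n = 0.75 × 0.6 × 480 × 4.242 × 294 = 269.4 kN.
Base metal shear (8 mm plate): yield φR_n = 1.0×0.6×345×8×294 = 486.9 kN; rupture φR_n = 0.75×0.6×450×8×294 = 476.3 kN; take 476.3 kN (rupture).
Tension yield (gross): A_g = 58×8 = 464 mm². φR_n = 0.90 × 345 × 464 = 144.1 kN.
Governing: min(269.4, 476.3, 144.1) = 144.1 kN → gross-section yield.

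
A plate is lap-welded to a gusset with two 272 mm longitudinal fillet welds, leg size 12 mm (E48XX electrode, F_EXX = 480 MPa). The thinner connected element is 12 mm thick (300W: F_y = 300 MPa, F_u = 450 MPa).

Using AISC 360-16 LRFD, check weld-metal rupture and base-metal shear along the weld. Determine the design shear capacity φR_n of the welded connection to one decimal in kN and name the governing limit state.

996.9 kN (weld metal governs)

Weld metal: throat = 0.707×12 = 8.484 mm, L = 2×272 = 544 mm. φR_n = 0.75 × 0.6 × 480 × 8.484 × 544 = 996.9 kN.
Base metal shear (12 mm plate): yield φR_n = 1.0×0.6×300×12×544 = 1175.0 kN; rupture φR_n = 0.75×0.6×450×12×544 = 1321.9 kN; take 1175.0 kN (yield).
Governing: min(996.9, 1175.0) = 996.9 kN → weld metal.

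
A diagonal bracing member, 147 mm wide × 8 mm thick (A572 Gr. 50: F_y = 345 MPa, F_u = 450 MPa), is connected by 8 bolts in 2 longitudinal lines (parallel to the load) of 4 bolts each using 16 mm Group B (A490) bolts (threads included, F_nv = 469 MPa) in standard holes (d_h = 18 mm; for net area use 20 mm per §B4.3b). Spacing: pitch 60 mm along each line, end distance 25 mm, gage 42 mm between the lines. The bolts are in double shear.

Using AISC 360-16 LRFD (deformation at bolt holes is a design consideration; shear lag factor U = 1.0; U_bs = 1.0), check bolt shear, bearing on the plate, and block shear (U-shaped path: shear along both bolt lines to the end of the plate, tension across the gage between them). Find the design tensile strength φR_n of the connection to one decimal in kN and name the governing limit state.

Bolt shear: A_b = π(16)²/4 = 201.06 mm². φR_n = 0.75 × 469 × 201.06 × 8 × 2 = 1131.6 kN.
Bearing (8 mm plate, F_u = 450 MPa): end bolts L_c = 25 − 18/2 = 16, R_n = min(1.2×16×8×450, 2.4×16×8×450) = 69.12 kN/bolt; interior L_c = 60 − 18 = 42, R_n = 138.24 kN/bolt. φR_n = 0.75 × (2×69.12 + 6×138.24) = 725.8 kN.
Block shear: shear path 2×[25+3×60] = 2×205 mm, A_gv = 3280, A_nv = 2×(205 − 3.5×20)×8 = 2160 mm²; tension across gage: (42 − 1×20)×8 = 176 mm². R_n = min(0.6×450×2160, 0.6×345×3280) + 1.0×450×176 = min(583.2, 678.96) + 79.2 = 662.4 kN. φR_n = 0.75 × 662.4 = 496.8 kN.
Governing: min(1131.6, 725.8, 496.8) = 496.8 kN → block shear.

496.8 kN (block shear governs)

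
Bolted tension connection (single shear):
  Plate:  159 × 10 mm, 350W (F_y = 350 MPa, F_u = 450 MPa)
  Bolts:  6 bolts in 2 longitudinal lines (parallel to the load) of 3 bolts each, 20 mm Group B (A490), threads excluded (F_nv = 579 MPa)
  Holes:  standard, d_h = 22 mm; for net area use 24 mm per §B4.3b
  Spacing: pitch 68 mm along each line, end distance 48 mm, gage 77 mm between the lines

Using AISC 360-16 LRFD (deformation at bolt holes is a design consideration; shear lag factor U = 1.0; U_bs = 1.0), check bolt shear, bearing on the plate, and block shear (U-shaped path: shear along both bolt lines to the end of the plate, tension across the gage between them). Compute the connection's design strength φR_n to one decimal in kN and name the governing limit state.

Bolt shear: A_b = π(20)²/4 = 314.16 mm². φR_n = 0.75 × 579 × 314.16 × 6 × 1 = 818.5 kN.
Bearing (10 mm plate, F_u = 450 MPa): end bolts L_c = 48 − 22/2 = 37, R_n = min(1.2×37×10×450, 2.4×20×10×450) = 199.8 kN/bolt; interior L_c = 68 − 22 = 46, R_n = 216 kN/bolt. φR_n = 0.75 × (2×199.8 + 4×216) = 947.7 kN.
Block shear: shear path 2×[48+2×68] = 2×184 mm, A_gv = 3680, A_nv = 2×(184 − 2.5×24)×10 = 2480 mm²; tension across gage: (77 − 1×24)×10 = 530 mm². R_n = min(0.6×450×2480, 0.6×350×3680) + 1.0×450×530 = min(669.6, 772.8) + 238.5 = 908.1 kN. φR_n = 0.75 × 908.1 = 681.1 kN.
Governing: min(818.5, 947.7, 681.1) = 681.1 kN → block shear.

681.1 kN (block shear governs)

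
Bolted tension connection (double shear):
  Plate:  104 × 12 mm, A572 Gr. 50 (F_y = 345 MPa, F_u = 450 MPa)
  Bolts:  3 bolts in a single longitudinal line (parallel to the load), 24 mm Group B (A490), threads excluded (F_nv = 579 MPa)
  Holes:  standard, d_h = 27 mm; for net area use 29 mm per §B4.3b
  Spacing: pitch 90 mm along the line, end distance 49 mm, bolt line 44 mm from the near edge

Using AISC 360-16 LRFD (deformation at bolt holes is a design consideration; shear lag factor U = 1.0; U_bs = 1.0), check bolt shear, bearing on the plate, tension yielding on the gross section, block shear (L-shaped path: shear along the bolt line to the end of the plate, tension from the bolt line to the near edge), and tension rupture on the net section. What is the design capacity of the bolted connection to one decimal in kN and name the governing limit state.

Bolt shear: A_b = π(24)²/4 = 452.39 mm². φR_n = 0.75 × 579 × 452.39 × 3 × 2 = 1178.7 kN.
Bearing (12 mm plate, F_u = 450 MPa): end bolts L_c = 49 − 27/2 = 35.5, R_n = min(1.2×35.5×12×450, 2.4×24×12×450) = 230.04 kN/bolt; interior L_c = 90 − 27 = 63, R_n = 311.04 kN/bolt. φR_n = 0.75 × (1×230.04 + 2×311.04) = 639.1 kN.
Tension yield (gross): A_g = 104×12 = 1248 mm². φR_n = 0.90 × 345 × 1248 = 387.5 kN.
Block shear: shear path 1×[49+2×90] = 1×229 mm, A_gv = 2748, A_nv = 1×(229 − 2.5×29)×12 = 1878 mm²; tension to near edge: (44 − 0.5×29)×12 = 354 mm². R_n = min(0.6×450×1878, 0.6×345×2748) + 1.0×450×354 = min(507.06, 568.84) + 159.3 = 666.36 kN. φR_n = 0.75 × 666.36 = 499.8 kN.
Tension rupture (net): A_n = (104 − 1×29)×12 = 900 mm² (U = 1.0, A_e = A_n). φR_n = 0.75 × 450 × 900 = 303.8 kN.
Governing: min(1178.7, 639.1, 387.5, 499.8, 303.8) = 303.8 kN → net-section rupture.

303.8 kN (net-section rupture governs)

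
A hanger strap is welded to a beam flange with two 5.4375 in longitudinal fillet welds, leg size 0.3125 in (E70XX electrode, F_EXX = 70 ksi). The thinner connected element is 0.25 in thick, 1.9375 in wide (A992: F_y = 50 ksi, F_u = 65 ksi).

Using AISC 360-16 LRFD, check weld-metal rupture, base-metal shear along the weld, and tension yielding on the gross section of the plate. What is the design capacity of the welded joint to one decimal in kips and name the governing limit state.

Weld metal: throat = 0.707×0.3125 = 0.22094 in, L = 2×5.4375 = 10.875 in. φR_n = 0.75 × 0.6 × 70 × 0.22094 × 10.875 = 75.7 kips.
Base metal shear (0.25 in plate): yield φR_n = 1.0×0.6×50×0.25×10.875 = 81.6 kips; rupture φR_n = 0.75×0.6×65×0.25×10.875 = 79.5 kips; take 79.5 kips (rupture).
Tension yield (gross): A_g = 1.9375×0.25 = 0.48438 in². φR_n = 0.90 × 50 × 0.48438 = 21.8 kips.
Governing: min(75.7, 79.5, 21.8) = 21.8 kips → gross-section yield.

21.8 kips (gross-section yield governs)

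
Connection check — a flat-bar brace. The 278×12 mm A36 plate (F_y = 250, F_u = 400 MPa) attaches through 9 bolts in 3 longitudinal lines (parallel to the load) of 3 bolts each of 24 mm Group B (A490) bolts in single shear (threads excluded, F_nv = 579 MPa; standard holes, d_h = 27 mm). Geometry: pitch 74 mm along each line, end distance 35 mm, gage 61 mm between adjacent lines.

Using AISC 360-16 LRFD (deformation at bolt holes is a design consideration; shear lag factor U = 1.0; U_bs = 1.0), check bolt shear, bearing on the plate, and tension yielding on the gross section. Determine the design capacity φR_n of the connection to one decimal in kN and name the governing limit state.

Bolt shear: A_b = π(24)²/4 = 452.39 mm². φR_n = 0.75 × 579 × 452.39 × 9 × 1 = 1768.1 kN.
Bearing (12 mm plate, F_u = 400 MPa): end bolts L_c = 35 − 27/2 = 21.5, R_n = min(1.2×21.5×12×400, 2.4×24×12×400) = 123.84 kN/bolt; interior L_c = 74 − 27 = 47, R_n = 270.72 kN/bolt. φR_n = 0.75 × (3×123.84 + 6×270.72) = 1496.9 kN.
Tension yield (gross): A_g = 278×12 = 3336 mm². φR_n = 0.90 × 250 × 3336 = 750.6 kN.
Governing: min(1768.1, 1496.9, 750.6) = 750.6 kN → gross-section yield.

750.6 kN (gross-section yield governs)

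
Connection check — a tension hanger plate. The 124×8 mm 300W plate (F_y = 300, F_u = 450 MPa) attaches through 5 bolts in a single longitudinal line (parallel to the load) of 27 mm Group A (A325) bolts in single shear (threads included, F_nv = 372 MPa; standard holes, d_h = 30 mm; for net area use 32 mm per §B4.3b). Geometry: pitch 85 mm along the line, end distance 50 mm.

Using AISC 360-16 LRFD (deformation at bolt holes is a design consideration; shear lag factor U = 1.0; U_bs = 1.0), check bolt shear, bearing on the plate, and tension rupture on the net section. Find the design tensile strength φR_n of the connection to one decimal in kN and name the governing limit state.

248.4 kN (net-section rupture governs)

Bolt shear: A_b = π(27)²/4 = 572.56 mm². φR_n = 0.75 × 372 × 572.56 × 5 × 1 = 798.7 kN.
Bearing (8 mm plate, F_u = 450 MPa): end bolts L_c = 50 − 30/2 = 35, R_n = min(1.2×35×8×450, 2.4×27×8×450) = 151.2 kN/bolt; interior L_c = 85 − 30 = 55, R_n = 233.28 kN/bolt. φR_n = 0.75 × (1×151.2 + 4×233.28) = 813.2 kN.
Tension rupture (net): A_n = (124 − 1×32)×8 = 736 mm² (U = 1.0, A_e = A_n). φR_n = 0.75 × 450 × 736 = 248.4 kN.
Governing: min(798.7, 813.2, 248.4) = 248.4 kN → net-section rupture.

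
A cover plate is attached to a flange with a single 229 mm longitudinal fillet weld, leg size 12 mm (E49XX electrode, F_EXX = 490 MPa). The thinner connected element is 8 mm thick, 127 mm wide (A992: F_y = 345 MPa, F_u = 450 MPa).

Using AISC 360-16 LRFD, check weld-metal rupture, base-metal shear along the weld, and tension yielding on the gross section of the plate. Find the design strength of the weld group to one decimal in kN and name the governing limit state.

Weld metal: throat = 0.707×12 = 8.484 mm, L = 229 mm. φR_n = 0.75 × 0.6 × 490 × 8.484 × 229 = 428.4 kN.
Base metal shear (8 mm plate): yield φR_n = 1.0×0.6×345×8×229 = 379.2 kN; rupture φR_n = 0.75×0.6×450×8×229 = 371.0 kN; take 371.0 kN (rupture).
Tension yield (gross): A_g = 127×8 = 1016 mm². φR_n = 0.90 × 345 × 1016 = 315.5 kN.
Governing: min(428.4, 371.0, 315.5) = 315.5 kN → gross-section yield.

315.5 kN (gross-section yield governs)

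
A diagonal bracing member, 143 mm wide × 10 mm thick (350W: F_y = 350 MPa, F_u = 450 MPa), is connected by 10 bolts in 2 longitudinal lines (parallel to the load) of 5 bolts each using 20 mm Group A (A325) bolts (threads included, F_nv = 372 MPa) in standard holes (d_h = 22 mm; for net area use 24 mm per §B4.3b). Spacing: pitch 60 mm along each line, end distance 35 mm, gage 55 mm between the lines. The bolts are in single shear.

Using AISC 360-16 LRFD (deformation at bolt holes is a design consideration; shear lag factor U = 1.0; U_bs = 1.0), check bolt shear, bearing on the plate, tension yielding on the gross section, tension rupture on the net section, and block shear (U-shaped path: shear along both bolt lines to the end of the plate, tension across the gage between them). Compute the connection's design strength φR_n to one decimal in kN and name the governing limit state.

Bolt shear: A_b = π(20)²/4 = 314.16 mm². φR_n = 0.75 × 372 × 314.16 × 10 × 1 = 876.5 kN.
Bearing (10 mm plate, F_u = 450 MPa): end bolts L_c = 35 − 22/2 = 24, R_n = min(1.2×24×10×450, 2.4×20×10×450) = 129.6 kN/bolt; interior L_c = 60 − 22 = 38, R_n = 205.2 kN/bolt. φR_n = 0.75 × (2×129.6 + 8×205.2) = 1425.6 kN.
Tension yield (gross): A_g = 143×10 = 1430 mm². φR_n = 0.90 × 350 × 1430 = 450.5 kN.
Tension rupture (net): A_n = (143 − 2×24)×10 = 950 mm² (U = 1.0, A_e = A_n). φR_n = 0.75 × 450 × 950 = 320.6 kN.
Block shear: shear path 2×[35+4×60] = 2×275 mm, A_gv = 5500, A_nv = 2×(275 − 4.5×24)×10 = 3340 mm²; tension across gage: (55 − 1×24)×10 = 310 mm². R_n = min(0.6×450×3340, 0.6×350×5500) + 1.0×450×310 = min(901.8, 1155) + 139.5 = 1041.3 kN. φR_n = 0.75 × 1041.3 = 781.0 kN.
Governing: min(876.5, 1425.6, 450.5, 320.6, 781.0) = 320.6 kN → net-section rupture.

320.6 kN (net-section rupture governs)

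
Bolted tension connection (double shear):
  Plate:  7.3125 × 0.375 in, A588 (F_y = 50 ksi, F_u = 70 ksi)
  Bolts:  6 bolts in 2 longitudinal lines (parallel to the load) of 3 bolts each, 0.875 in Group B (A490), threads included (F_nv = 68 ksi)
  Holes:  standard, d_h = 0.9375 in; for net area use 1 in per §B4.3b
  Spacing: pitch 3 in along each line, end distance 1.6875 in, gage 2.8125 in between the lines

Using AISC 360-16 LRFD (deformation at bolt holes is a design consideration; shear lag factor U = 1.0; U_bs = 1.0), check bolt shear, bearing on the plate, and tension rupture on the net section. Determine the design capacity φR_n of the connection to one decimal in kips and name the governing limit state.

Bolt shear: A_b = π(0.875)²/4 = 0.60132 in². φR_n = 0.75 × 68 × 0.60132 × 6 × 2 = 368.0 kips.
Bearing (0.375 in plate, F_u = 70 ksi): end bolts L_c = 1.6875 − 0.9375/2 = 1.21875, R_n = min(1.2×1.21875×0.375×70, 2.4×0.875×0.375×70) = 38.391 kips/bolt; interior L_c = 3 − 0.9375 = 2.0625, R_n = 55.125 kips/bolt. φR_n = 0.75 × (2×38.391 + 4×55.125) = 223.0 kips.
Tension rupture (net): A_n = (7.3125 − 2×1)×0.375 = 1.9922 in² (U = 1.0, A_e = A_n). φR_n = 0.75 × 70 × 1.9922 = 104.6 kips.
Governing: min(368.0, 223.0, 104.6) = 104.6 kips → net-section rupture.

104.6 kips (net-section rupture governs)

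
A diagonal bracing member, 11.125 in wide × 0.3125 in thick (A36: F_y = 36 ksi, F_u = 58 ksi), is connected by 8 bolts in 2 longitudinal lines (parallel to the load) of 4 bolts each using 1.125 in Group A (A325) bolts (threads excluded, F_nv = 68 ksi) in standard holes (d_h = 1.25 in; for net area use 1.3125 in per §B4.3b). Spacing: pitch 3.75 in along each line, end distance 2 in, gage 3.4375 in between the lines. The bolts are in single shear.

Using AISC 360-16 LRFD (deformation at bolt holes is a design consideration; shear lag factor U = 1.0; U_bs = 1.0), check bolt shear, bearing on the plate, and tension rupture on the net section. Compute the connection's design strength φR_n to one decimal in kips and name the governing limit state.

115.5 kips (net-section rupture governs)

Bolt shear: A_b = π(1.125)²/4 = 0.99402 in². φR_n = 0.75 × 68 × 0.99402 × 8 × 1 = 405.6 kips.
Bearing (0.3125 in plate, F_u = 58 ksi): end bolts L_c = 2 − 1.25/2 = 1.375, R_n = min(1.2×1.375×0.3125×58, 2.4×1.125×0.3125×58) = 29.906 kips/bolt; interior L_c = 3.75 − 1.25 = 2.5, R_n = 48.938 kips/bolt. φR_n = 0.75 × (2×29.906 + 6×48.938) = 265.1 kips.
Tension rupture (net): A_n = (11.125 − 2×1.3125)×0.3125 = 2.6563 in² (U = 1.0, A_e = A_n). φR_n = 0.75 × 58 × 2.6563 = 115.5 kips.
Governing: min(405.6, 265.1, 115.5) = 115.5 kips → net-section rupture.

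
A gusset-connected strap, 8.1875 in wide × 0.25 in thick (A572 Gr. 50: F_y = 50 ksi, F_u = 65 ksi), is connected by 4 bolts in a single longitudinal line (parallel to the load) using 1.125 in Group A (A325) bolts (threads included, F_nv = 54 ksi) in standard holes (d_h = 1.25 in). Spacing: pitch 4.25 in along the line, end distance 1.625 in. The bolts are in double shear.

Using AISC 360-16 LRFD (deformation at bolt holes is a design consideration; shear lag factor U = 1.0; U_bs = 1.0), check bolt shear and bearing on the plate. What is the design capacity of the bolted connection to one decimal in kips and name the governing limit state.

Bolt shear: A_b = π(1.125)²/4 = 0.99402 in². φR_n = 0.75 × 54 × 0.99402 × 4 × 2 = 322.1 kips.
Bearing (0.25 in plate, F_u = 65 ksi): end bolts L_c = 1.625 − 1.25/2 = 1, R_n = min(1.2×1×0.25×65, 2.4×1.125×0.25×65) = 19.5 kips/bolt; interior L_c = 4.25 − 1.25 = 3, R_n = 43.875 kips/bolt. φR_n = 0.75 × (1×19.5 + 3×43.875) = 113.3 kips.
Governing: min(322.1, 113.3) = 113.3 kips → bearing.

113.3 kips (bearing governs)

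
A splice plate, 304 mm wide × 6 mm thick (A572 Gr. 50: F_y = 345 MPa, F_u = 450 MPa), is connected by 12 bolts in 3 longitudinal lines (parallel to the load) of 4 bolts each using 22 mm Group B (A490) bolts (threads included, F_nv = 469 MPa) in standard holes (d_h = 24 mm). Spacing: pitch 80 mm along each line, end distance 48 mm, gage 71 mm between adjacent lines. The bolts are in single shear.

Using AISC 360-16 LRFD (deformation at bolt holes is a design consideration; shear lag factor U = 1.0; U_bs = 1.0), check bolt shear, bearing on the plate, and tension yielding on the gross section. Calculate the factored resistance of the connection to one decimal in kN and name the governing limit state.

Bolt shear: A_b = π(22)²/4 = 380.13 mm². φR_n = 0.75 × 469 × 380.13 × 12 × 1 = 1604.5 kN.
Bearing (6 mm plate, F_u = 450 MPa): end bolts L_c = 48 − 24/2 = 36, R_n = min(1.2×36×6×450, 2.4×22×6×450) = 116.64 kN/bolt; interior L_c = 80 − 24 = 56, R_n = 142.56 kN/bolt. φR_n = 0.75 × (3×116.64 + 9×142.56) = 1224.7 kN.
Tension yield (gross): A_g = 304×6 = 1824 mm². φR_n = 0.90 × 345 × 1824 = 566.4 kN.
Governing: min(1604.5, 1224.7, 566.4) = 566.4 kN → gross-section yield.

566.4 kN (gross-section yield governs)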